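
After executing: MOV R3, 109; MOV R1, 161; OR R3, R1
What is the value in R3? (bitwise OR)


Register state trace:
  MOV R3, 109  → R3 = 109 (0b01101101)
  MOV R1, 161  → R1 = 161 (0b10100001)
  OR R3, R1   → R3 = 109 OR 161 = 237 (0b11101101)
Final: R3 = 237

237


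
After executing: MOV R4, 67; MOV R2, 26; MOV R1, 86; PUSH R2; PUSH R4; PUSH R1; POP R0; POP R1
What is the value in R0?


Stack trace (top is rightmost):
  MOV R4, 67  → R4 = 67
  MOV R2, 26  → R2 = 26
  MOV R1, 86  → R1 = 86
  PUSH R2  → stack: [26]
  PUSH R4  → stack: [26, 67]
  PUSH R1  → stack: [26, 67, 86]
  POP R0  → R0 = 86, stack: [26, 67]
  POP R1  → R1 = 67, stack: [26]
Final: R0 = 86

86


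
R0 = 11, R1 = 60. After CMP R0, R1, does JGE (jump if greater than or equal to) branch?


Trace:
  R0 = 11, R1 = 60
  CMP R0, R1  → compares 11 vs 60
  JGE checks: is 11 greater than or equal to 60?
  11 < 60, so condition is false
Branch taken: No

No


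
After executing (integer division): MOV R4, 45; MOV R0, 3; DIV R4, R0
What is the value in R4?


Register state trace:
  MOV R4, 45  → R4 = 45
  MOV R0, 3  → R0 = 3
  DIV R4, R0  → R4 = 45 // 3 = 15
Final: R4 = 15

15


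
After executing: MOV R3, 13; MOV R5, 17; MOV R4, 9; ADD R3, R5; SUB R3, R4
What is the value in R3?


Register state trace:
  MOV R3, 13  → R3 = 13
  MOV R5, 17  → R5 = 17
  MOV R4, 9  → R4 = 9
  ADD R3, R5  → R3 = 13 + 17 = 30
  SUB R3, R4  → R3 = 30 - 9 = 21
Final: R3 = 21

21


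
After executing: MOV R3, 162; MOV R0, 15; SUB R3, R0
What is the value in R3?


Register state trace:
  MOV R3, 162  → R3 = 162
  MOV R0, 15  → R0 = 15
  SUB R3, R0  → R3 = 162 - 15 = 147
Final: R3 = 147

147


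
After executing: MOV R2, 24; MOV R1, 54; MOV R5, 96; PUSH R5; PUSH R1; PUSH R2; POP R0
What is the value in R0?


Stack trace (top is rightmost):
  MOV R2, 24  → R2 = 24
  MOV R1, 54  → R1 = 54
  MOV R5, 96  → R5 = 96
  PUSH R5  → stack: [96]
  PUSH R1  → stack: [96, 54]
  PUSH R2  → stack: [96, 54, 24]
  POP R0  → R0 = 24, stack: [96, 54]
Final: R0 = 24

24


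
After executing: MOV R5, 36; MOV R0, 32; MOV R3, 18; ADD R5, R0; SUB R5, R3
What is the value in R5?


Register state trace:
  MOV R5, 36  → R5 = 36
  MOV R0, 32  → R0 = 32
  MOV R3, 18  → R3 = 18
  ADD R5, R0  → R5 = 36 + 32 = 68
  SUB R5, R3  → R5 = 68 - 18 = 50
Final: R5 = 50

50


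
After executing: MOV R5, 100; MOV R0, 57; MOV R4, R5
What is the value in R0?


Register state trace:
  MOV R5, 100  → R5 = 100
  MOV R0, 57  → R0 = 57
  MOV R4, R5  → R4 = 100
Final: R0 = 57

57


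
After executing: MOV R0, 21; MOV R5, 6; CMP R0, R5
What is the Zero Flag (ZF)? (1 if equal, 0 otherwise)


Register state trace:
  MOV R0, 21  → R0 = 21
  MOV R5, 6  → R5 = 6
  CMP R0, R5  → computes 21 - 6 = 15
  Result is nonzero, so values are not equal
ZF = 0

0


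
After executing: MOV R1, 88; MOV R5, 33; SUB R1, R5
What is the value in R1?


Register state trace:
  MOV R1, 88  → R1 = 88
  MOV R5, 33  → R5 = 33
  SUB R1, R5  → R1 = 88 - 33 = 55
Final: R1 = 55

55


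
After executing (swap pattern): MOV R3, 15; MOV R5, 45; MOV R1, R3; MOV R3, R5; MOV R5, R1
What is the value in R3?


Register state trace (swap pattern):
  MOV R3, 15  → R3 = 15
  MOV R5, 45  → R5 = 45
  MOV R1, R3  → R1 = 15  (save R3)
  MOV R3, R5  → R3 = 45  (R3 gets R5's value)
  MOV R5, R1  → R5 = 15  (R5 gets saved value)
Final: R3 = 45

45


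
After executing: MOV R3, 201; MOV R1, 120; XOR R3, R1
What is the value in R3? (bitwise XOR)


Register state trace:
  MOV R3, 201  → R3 = 201 (0b11001001)
  MOV R1, 120  → R1 = 120 (0b01111000)
  XOR R3, R1  → R3 = 201 XOR 120 = 177 (0b10110001)
Final: R3 = 177

177


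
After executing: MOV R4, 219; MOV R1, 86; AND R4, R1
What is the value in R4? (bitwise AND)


Register state trace:
  MOV R4, 219  → R4 = 219 (0b11011011)
  MOV R1, 86  → R1 = 86 (0b01010110)
  AND R4, R1  → R4 = 219 AND 86 = 82 (0b01010010)
Final: R4 = 82

82


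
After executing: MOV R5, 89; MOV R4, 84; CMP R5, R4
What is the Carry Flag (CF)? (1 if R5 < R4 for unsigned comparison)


Register state trace:
  MOV R5, 89  → R5 = 89
  MOV R4, 84  → R4 = 84
  CMP R5, R4  → unsigned 89 - 84: no borrow
  89 >= 84, so CF = 0
CF = 0

0


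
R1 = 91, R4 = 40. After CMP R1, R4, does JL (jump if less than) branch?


Trace:
  R1 = 91, R4 = 40
  CMP R1, R4  → compares 91 vs 40
  JL checks: is 91 less than 40?
  91 > 40, so condition is false
Branch taken: No

No


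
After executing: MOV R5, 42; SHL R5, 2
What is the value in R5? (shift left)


Register state trace:
  MOV R5, 42  → R5 = 42
  SHL R5, 2  → R5 = 42 << 2 = 42 * 2^2 = 168
Final: R5 = 168

168


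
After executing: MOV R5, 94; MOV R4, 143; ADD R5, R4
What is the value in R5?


Register state trace:
  MOV R5, 94  → R5 = 94
  MOV R4, 143  → R4 = 143
  ADD R5, R4  → R5 = 94 + 143 = 237
Final: R5 = 237

237


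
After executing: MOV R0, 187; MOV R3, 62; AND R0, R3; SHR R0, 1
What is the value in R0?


Register state trace:
  MOV R0, 187  → R0 = 187 (0b10111011)
  MOV R3, 62  → R3 = 62 (0b00111110)
  AND R0, R3  → R0 = 187 AND 62 = 58 (0b00111010)
  SHR R0, 1  → R0 = 58 >> 1 = 29
Final: R0 = 29

29


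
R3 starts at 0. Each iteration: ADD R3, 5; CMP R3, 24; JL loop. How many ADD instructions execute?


Loop trace (R3 starts at 0, target 24, step 5):
  ADD #1: R3 = 0 + 5 = 5  → 5 < 24, loop
  ADD #2: R3 = 5 + 5 = 10  → 10 < 24, loop
  ADD #3: R3 = 10 + 5 = 15  → 15 < 24, loop
  ADD #4: R3 = 15 + 5 = 20  → 20 < 24, loop
  ADD #5: R3 = 20 + 5 = 25  → 25 >= 24, exit
Total ADD instructions: 5

5


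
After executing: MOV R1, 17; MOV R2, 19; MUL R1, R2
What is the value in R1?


Register state trace:
  MOV R1, 17  → R1 = 17
  MOV R2, 19  → R2 = 19
  MUL R1, R2  → R1 = 17 * 19 = 323
Final: R1 = 323

323


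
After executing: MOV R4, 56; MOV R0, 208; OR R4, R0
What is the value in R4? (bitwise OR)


Register state trace:
  MOV R4, 56  → R4 = 56 (0b00111000)
  MOV R0, 208  → R0 = 208 (0b11010000)
  OR R4, R0   → R4 = 56 OR 208 = 248 (0b11111000)
Final: R4 = 248

248


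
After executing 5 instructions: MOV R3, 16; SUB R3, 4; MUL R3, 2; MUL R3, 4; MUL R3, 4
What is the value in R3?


Register state trace:
  MOV R3, 16  → R3 = 16
  SUB R3, 4  → R3 = 16 - 4 = 12
  MUL R3, 2  → R3 = 12 * 2 = 24
  MUL R3, 4  → R3 = 24 * 4 = 96
  MUL R3, 4  → R3 = 96 * 4 = 384
Final: R3 = 384

384


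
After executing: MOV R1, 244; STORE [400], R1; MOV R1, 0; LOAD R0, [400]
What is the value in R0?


Register and memory trace:
  MOV R1, 244  → R1 = 244
  STORE [400], R1  → mem[400] = 244
  MOV R1, 0  → R1 = 0
  LOAD R0, [400]  → R0 = mem[400] = 244
Final: R0 = 244

244


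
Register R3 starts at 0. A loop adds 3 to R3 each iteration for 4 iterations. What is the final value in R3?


Starting value: R3 = 0
  Iter 1: R3 = 0 + 3 = 3
  Iter 2: R3 = 3 + 3 = 6
  Iter 3: R3 = 6 + 3 = 9
  Iter 4: R3 = 9 + 3 = 12
Final: R3 = 12

12


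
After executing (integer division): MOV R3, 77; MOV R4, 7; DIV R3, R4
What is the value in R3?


Register state trace:
  MOV R3, 77  → R3 = 77
  MOV R4, 7  → R4 = 7
  DIV R3, R4  → R3 = 77 // 7 = 11
Final: R3 = 11

11


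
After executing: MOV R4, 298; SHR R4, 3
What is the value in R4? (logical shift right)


Register state trace:
  MOV R4, 298  → R4 = 298
  SHR R4, 3  → R4 = 298 >> 3 = 298 // 2^3 = 37
Final: R4 = 37

37


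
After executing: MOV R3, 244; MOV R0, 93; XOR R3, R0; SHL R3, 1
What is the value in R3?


Register state trace:
  MOV R3, 244  → R3 = 244 (0b11110100)
  MOV R0, 93  → R0 = 93 (0b01011101)
  XOR R3, R0  → R3 = 244 XOR 93 = 169 (0b10101001)
  SHL R3, 1  → R3 = 169 << 1 = 338
Final: R3 = 338

338


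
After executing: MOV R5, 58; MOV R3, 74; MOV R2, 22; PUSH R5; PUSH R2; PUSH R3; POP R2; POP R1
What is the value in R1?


Stack trace (top is rightmost):
  MOV R5, 58  → R5 = 58
  MOV R3, 74  → R3 = 74
  MOV R2, 22  → R2 = 22
  PUSH R5  → stack: [58]
  PUSH R2  → stack: [58, 22]
  PUSH R3  → stack: [58, 22, 74]
  POP R2  → R2 = 74, stack: [58, 22]
  POP R1  → R1 = 22, stack: [58]
Final: R1 = 22

22


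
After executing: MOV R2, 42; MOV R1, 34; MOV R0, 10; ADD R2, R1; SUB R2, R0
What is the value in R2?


Register state trace:
  MOV R2, 42  → R2 = 42
  MOV R1, 34  → R1 = 34
  MOV R0, 10  → R0 = 10
  ADD R2, R1  → R2 = 42 + 34 = 76
  SUB R2, R0  → R2 = 76 - 10 = 66
Final: R2 = 66

66


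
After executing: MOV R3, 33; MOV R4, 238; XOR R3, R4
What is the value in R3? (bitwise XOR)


Register state trace:
  MOV R3, 33  → R3 = 33 (0b00100001)
  MOV R4, 238  → R4 = 238 (0b11101110)
  XOR R3, R4  → R3 = 33 XOR 238 = 207 (0b11001111)
Final: R3 = 207

207


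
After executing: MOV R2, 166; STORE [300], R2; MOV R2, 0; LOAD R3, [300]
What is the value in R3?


Register and memory trace:
  MOV R2, 166  → R2 = 166
  STORE [300], R2  → mem[300] = 166
  MOV R2, 0  → R2 = 0
  LOAD R3, [300]  → R3 = mem[300] = 166
Final: R3 = 166

166


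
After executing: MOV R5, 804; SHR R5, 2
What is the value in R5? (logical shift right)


Register state trace:
  MOV R5, 804  → R5 = 804
  SHR R5, 2  → R5 = 804 >> 2 = 804 // 2^2 = 201
Final: R5 = 201

201


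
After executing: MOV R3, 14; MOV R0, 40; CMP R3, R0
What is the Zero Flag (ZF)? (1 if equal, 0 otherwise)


Register state trace:
  MOV R3, 14  → R3 = 14
  MOV R0, 40  → R0 = 40
  CMP R3, R0  → computes 14 - 40 = -26
  Result is nonzero, so values are not equal
ZF = 0

0


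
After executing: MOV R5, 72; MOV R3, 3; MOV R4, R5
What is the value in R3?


Register state trace:
  MOV R5, 72  → R5 = 72
  MOV R3, 3  → R3 = 3
  MOV R4, R5  → R4 = 72
Final: R3 = 3

3


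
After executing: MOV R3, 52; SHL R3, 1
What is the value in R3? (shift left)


Register state trace:
  MOV R3, 52  → R3 = 52
  SHL R3, 1  → R3 = 52 << 1 = 52 * 2^1 = 104
Final: R3 = 104

104


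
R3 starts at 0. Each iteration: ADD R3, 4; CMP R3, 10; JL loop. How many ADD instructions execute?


Loop trace (R3 starts at 0, target 10, step 4):
  ADD #1: R3 = 0 + 4 = 4  → 4 < 10, loop
  ADD #2: R3 = 4 + 4 = 8  → 8 < 10, loop
  ADD #3: R3 = 8 + 4 = 12  → 12 >= 10, exit
Total ADD instructions: 3

3


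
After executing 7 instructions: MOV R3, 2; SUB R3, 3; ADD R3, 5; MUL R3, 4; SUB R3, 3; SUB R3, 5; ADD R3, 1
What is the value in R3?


Register state trace:
  MOV R3, 2  → R3 = 2
  SUB R3, 3  → R3 = 2 - 3 = -1
  ADD R3, 5  → R3 = -1 + 5 = 4
  MUL R3, 4  → R3 = 4 * 4 = 16
  SUB R3, 3  → R3 = 16 - 3 = 13
  SUB R3, 5  → R3 = 13 - 5 = 8
  ADD R3, 1  → R3 = 8 + 1 = 9
Final: R3 = 9

9


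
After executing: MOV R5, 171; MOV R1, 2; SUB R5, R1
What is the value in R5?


Register state trace:
  MOV R5, 171  → R5 = 171
  MOV R1, 2  → R1 = 2
  SUB R5, R1  → R5 = 171 - 2 = 169
Final: R5 = 169

169


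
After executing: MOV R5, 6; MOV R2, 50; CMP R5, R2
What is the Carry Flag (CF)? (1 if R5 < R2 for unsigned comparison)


Register state trace:
  MOV R5, 6  → R5 = 6
  MOV R2, 50  → R2 = 50
  CMP R5, R2  → unsigned 6 - 50: borrow occurs
  6 < 50, so CF = 1
CF = 1

1


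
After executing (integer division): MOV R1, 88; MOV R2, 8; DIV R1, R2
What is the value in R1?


Register state trace:
  MOV R1, 88  → R1 = 88
  MOV R2, 8  → R2 = 8
  DIV R1, R2  → R1 = 88 // 8 = 11
Final: R1 = 11

11


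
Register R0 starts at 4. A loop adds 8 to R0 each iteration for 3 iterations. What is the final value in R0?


Starting value: R0 = 4
  Iter 1: R0 = 4 + 8 = 12
  Iter 2: R0 = 12 + 8 = 20
  Iter 3: R0 = 20 + 8 = 28
Final: R0 = 28

28


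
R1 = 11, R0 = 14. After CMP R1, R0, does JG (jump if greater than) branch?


Trace:
  R1 = 11, R0 = 14
  CMP R1, R0  → compares 11 vs 14
  JG checks: is 11 greater than 14?
  11 < 14, so condition is false
Branch taken: No

No


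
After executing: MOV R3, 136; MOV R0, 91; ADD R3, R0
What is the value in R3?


Register state trace:
  MOV R3, 136  → R3 = 136
  MOV R0, 91  → R0 = 91
  ADD R3, R0  → R3 = 136 + 91 = 227
Final: R3 = 227

227


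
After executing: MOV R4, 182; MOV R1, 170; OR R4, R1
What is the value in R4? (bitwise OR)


Register state trace:
  MOV R4, 182  → R4 = 182 (0b10110110)
  MOV R1, 170  → R1 = 170 (0b10101010)
  OR R4, R1   → R4 = 182 OR 170 = 190 (0b10111110)
Final: R4 = 190

190


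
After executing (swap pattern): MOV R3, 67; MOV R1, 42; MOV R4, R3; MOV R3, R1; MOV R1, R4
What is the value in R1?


Register state trace (swap pattern):
  MOV R3, 67  → R3 = 67
  MOV R1, 42  → R1 = 42
  MOV R4, R3  → R4 = 67  (save R3)
  MOV R3, R1  → R3 = 42  (R3 gets R1's value)
  MOV R1, R4  → R1 = 67  (R1 gets saved value)
Final: R1 = 67

67


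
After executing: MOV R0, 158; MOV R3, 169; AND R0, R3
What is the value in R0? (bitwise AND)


Register state trace:
  MOV R0, 158  → R0 = 158 (0b10011110)
  MOV R3, 169  → R3 = 169 (0b10101001)
  AND R0, R3  → R0 = 158 AND 169 = 136 (0b10001000)
Final: R0 = 136

136


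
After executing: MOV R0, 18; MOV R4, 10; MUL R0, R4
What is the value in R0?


Register state trace:
  MOV R0, 18  → R0 = 18
  MOV R4, 10  → R4 = 10
  MUL R0, R4  → R0 = 18 * 10 = 180
Final: R0 = 180

180


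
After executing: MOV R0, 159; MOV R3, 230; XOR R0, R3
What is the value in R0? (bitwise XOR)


Register state trace:
  MOV R0, 159  → R0 = 159 (0b10011111)
  MOV R3, 230  → R3 = 230 (0b11100110)
  XOR R0, R3  → R0 = 159 XOR 230 = 121 (0b01111001)
Final: R0 = 121

121


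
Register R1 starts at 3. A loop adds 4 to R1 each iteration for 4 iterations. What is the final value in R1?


Starting value: R1 = 3
  Iter 1: R1 = 3 + 4 = 7
  Iter 2: R1 = 7 + 4 = 11
  Iter 3: R1 = 11 + 4 = 15
  Iter 4: R1 = 15 + 4 = 19
Final: R1 = 19

19


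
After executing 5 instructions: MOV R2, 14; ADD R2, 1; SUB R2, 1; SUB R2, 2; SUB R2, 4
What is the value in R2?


Register state trace:
  MOV R2, 14  → R2 = 14
  ADD R2, 1  → R2 = 14 + 1 = 15
  SUB R2, 1  → R2 = 15 - 1 = 14
  SUB R2, 2  → R2 = 14 - 2 = 12
  SUB R2, 4  → R2 = 12 - 4 = 8
Final: R2 = 8

8


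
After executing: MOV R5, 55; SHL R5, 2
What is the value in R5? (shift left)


Register state trace:
  MOV R5, 55  → R5 = 55
  SHL R5, 2  → R5 = 55 << 2 = 55 * 2^2 = 220
Final: R5 = 220

220


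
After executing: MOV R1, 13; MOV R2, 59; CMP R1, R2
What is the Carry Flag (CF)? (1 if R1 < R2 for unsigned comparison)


Register state trace:
  MOV R1, 13  → R1 = 13
  MOV R2, 59  → R2 = 59
  CMP R1, R2  → unsigned 13 - 59: borrow occurs
  13 < 59, so CF = 1
CF = 1

1


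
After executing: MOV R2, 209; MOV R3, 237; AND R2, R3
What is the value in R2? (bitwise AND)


Register state trace:
  MOV R2, 209  → R2 = 209 (0b11010001)
  MOV R3, 237  → R3 = 237 (0b11101101)
  AND R2, R3  → R2 = 209 AND 237 = 193 (0b11000001)
Final: R2 = 193

193


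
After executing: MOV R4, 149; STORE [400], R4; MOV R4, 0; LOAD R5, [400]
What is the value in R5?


Register and memory trace:
  MOV R4, 149  → R4 = 149
  STORE [400], R4  → mem[400] = 149
  MOV R4, 0  → R4 = 0
  LOAD R5, [400]  → R5 = mem[400] = 149
Final: R5 = 149

149


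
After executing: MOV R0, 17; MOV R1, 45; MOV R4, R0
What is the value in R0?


Register state trace:
  MOV R0, 17  → R0 = 17
  MOV R1, 45  → R1 = 45
  MOV R4, R0  → R4 = 17
Final: R0 = 17

17


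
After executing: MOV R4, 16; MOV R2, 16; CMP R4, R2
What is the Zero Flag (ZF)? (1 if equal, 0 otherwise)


Register state trace:
  MOV R4, 16  → R4 = 16
  MOV R2, 16  → R2 = 16
  CMP R4, R2  → computes 16 - 16 = 0
  Result is zero, so values are equal
ZF = 1

1


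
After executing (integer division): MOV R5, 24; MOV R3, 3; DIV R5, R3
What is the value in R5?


Register state trace:
  MOV R5, 24  → R5 = 24
  MOV R3, 3  → R3 = 3
  DIV R5, R3  → R5 = 24 // 3 = 8
Final: R5 = 8

8


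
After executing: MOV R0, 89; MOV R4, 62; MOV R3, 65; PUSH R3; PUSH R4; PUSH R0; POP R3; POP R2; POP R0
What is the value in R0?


Stack trace (top is rightmost):
  MOV R0, 89  → R0 = 89
  MOV R4, 62  → R4 = 62
  MOV R3, 65  → R3 = 65
  PUSH R3  → stack: [65]
  PUSH R4  → stack: [65, 62]
  PUSH R0  → stack: [65, 62, 89]
  POP R3  → R3 = 89, stack: [65, 62]
  POP R2  → R2 = 62, stack: [65]
  POP R0  → R0 = 65, stack: []
Final: R0 = 65

65


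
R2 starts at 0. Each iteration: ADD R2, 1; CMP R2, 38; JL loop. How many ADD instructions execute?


Loop trace (R2 starts at 0, target 38, step 1):
  ADD #1: R2 = 0 + 1 = 1  → 1 < 38, loop
  ADD #2: R2 = 1 + 1 = 2  → 2 < 38, loop
  ADD #3: R2 = 2 + 1 = 3  → 3 < 38, loop
  ADD #4: R2 = 3 + 1 = 4  → 4 < 38, loop
  ADD #5: R2 = 4 + 1 = 5  → 5 < 38, loop
  ADD #6: R2 = 5 + 1 = 6  → 6 < 38, loop
  ADD #7: R2 = 6 + 1 = 7  → 7 < 38, loop
  ADD #8: R2 = 7 + 1 = 8  → 8 < 38, loop
  ADD #9: R2 = 8 + 1 = 9  → 9 < 38, loop
  ADD #10: R2 = 9 + 1 = 10  → 10 < 38, loop
  ADD #11: R2 = 10 + 1 = 11  → 11 < 38, loop
  ADD #12: R2 = 11 + 1 = 12  → 12 < 38, loop
  ADD #13: R2 = 12 + 1 = 13  → 13 < 38, loop
  ADD #14: R2 = 13 + 1 = 14  → 14 < 38, loop
  ADD #15: R2 = 14 + 1 = 15  → 15 < 38, loop
  ADD #16: R2 = 15 + 1 = 16  → 16 < 38, loop
  ADD #17: R2 = 16 + 1 = 17  → 17 < 38, loop
  ADD #18: R2 = 17 + 1 = 18  → 18 < 38, loop
  ADD #19: R2 = 18 + 1 = 19  → 19 < 38, loop
  ADD #20: R2 = 19 + 1 = 20  → 20 < 38, loop
  ADD #21: R2 = 20 + 1 = 21  → 21 < 38, loop
  ADD #22: R2 = 21 + 1 = 22  → 22 < 38, loop
  ADD #23: R2 = 22 + 1 = 23  → 23 < 38, loop
  ADD #24: R2 = 23 + 1 = 24  → 24 < 38, loop
  ADD #25: R2 = 24 + 1 = 25  → 25 < 38, loop
  ADD #26: R2 = 25 + 1 = 26  → 26 < 38, loop
  ADD #27: R2 = 26 + 1 = 27  → 27 < 38, loop
  ADD #28: R2 = 27 + 1 = 28  → 28 < 38, loop
  ADD #29: R2 = 28 + 1 = 29  → 29 < 38, loop
  ADD #30: R2 = 29 + 1 = 30  → 30 < 38, loop
  ADD #31: R2 = 30 + 1 = 31  → 31 < 38, loop
  ADD #32: R2 = 31 + 1 = 32  → 32 < 38, loop
  ADD #33: R2 = 32 + 1 = 33  → 33 < 38, loop
  ADD #34: R2 = 33 + 1 = 34  → 34 < 38, loop
  ADD #35: R2 = 34 + 1 = 35  → 35 < 38, loop
  ADD #36: R2 = 35 + 1 = 36  → 36 < 38, loop
  ADD #37: R2 = 36 + 1 = 37  → 37 < 38, loop
  ADD #38: R2 = 37 + 1 = 38  → 38 >= 38, exit
Total ADD instructions: 38

38


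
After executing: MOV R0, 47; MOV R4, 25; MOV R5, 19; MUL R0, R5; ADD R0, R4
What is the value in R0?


Register state trace:
  MOV R0, 47  → R0 = 47
  MOV R4, 25  → R4 = 25
  MOV R5, 19  → R5 = 19
  MUL R0, R5  → R0 = 47 * 19 = 893
  ADD R0, R4  → R0 = 893 + 25 = 918
Final: R0 = 918

918


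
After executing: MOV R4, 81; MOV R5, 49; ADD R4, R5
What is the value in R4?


Register state trace:
  MOV R4, 81  → R4 = 81
  MOV R5, 49  → R5 = 49
  ADD R4, R5  → R4 = 81 + 49 = 130
Final: R4 = 130

130


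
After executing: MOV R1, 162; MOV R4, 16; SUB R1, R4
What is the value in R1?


Register state trace:
  MOV R1, 162  → R1 = 162
  MOV R4, 16  → R4 = 16
  SUB R1, R4  → R1 = 162 - 16 = 146
Final: R1 = 146

146


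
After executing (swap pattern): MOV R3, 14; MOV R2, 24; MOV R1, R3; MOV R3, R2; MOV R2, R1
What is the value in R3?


Register state trace (swap pattern):
  MOV R3, 14  → R3 = 14
  MOV R2, 24  → R2 = 24
  MOV R1, R3  → R1 = 14  (save R3)
  MOV R3, R2  → R3 = 24  (R3 gets R2's value)
  MOV R2, R1  → R2 = 14  (R2 gets saved value)
Final: R3 = 24

24


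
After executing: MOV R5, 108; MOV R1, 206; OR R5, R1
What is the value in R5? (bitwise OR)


Register state trace:
  MOV R5, 108  → R5 = 108 (0b01101100)
  MOV R1, 206  → R1 = 206 (0b11001110)
  OR R5, R1   → R5 = 108 OR 206 = 238 (0b11101110)
Final: R5 = 238

238


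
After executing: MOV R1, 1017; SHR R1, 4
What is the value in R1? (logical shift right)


Register state trace:
  MOV R1, 1017  → R1 = 1017
  SHR R1, 4  → R1 = 1017 >> 4 = 1017 // 2^4 = 63
Final: R1 = 63

63


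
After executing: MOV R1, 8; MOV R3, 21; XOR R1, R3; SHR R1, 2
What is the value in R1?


Register state trace:
  MOV R1, 8  → R1 = 8 (0b00001000)
  MOV R3, 21  → R3 = 21 (0b00010101)
  XOR R1, R3  → R1 = 8 XOR 21 = 29 (0b00011101)
  SHR R1, 2  → R1 = 29 >> 2 = 7
Final: R1 = 7

7


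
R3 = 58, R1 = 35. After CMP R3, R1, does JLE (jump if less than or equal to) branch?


Trace:
  R3 = 58, R1 = 35
  CMP R3, R1  → compares 58 vs 35
  JLE checks: is 58 less than or equal to 35?
  58 > 35, so condition is false
Branch taken: No

No


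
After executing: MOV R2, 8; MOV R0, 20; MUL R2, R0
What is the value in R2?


Register state trace:
  MOV R2, 8  → R2 = 8
  MOV R0, 20  → R0 = 20
  MUL R2, R0  → R2 = 8 * 20 = 160
Final: R2 = 160

160


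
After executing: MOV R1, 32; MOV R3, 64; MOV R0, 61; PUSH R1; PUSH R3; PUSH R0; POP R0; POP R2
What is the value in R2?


Stack trace (top is rightmost):
  MOV R1, 32  → R1 = 32
  MOV R3, 64  → R3 = 64
  MOV R0, 61  → R0 = 61
  PUSH R1  → stack: [32]
  PUSH R3  → stack: [32, 64]
  PUSH R0  → stack: [32, 64, 61]
  POP R0  → R0 = 61, stack: [32, 64]
  POP R2  → R2 = 64, stack: [32]
Final: R2 = 64

64


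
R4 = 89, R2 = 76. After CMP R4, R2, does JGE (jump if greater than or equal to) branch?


Trace:
  R4 = 89, R2 = 76
  CMP R4, R2  → compares 89 vs 76
  JGE checks: is 89 greater than or equal to 76?
  89 > 76, so condition is true
Branch taken: Yes

Yes


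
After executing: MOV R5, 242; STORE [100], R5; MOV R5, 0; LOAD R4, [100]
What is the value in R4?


Register and memory trace:
  MOV R5, 242  → R5 = 242
  STORE [100], R5  → mem[100] = 242
  MOV R5, 0  → R5 = 0
  LOAD R4, [100]  → R4 = mem[100] = 242
Final: R4 = 242

242


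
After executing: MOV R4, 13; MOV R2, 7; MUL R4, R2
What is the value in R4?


Register state trace:
  MOV R4, 13  → R4 = 13
  MOV R2, 7  → R2 = 7
  MUL R4, R2  → R4 = 13 * 7 = 91
Final: R4 = 91

91


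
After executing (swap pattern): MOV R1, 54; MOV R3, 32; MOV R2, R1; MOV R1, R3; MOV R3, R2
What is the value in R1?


Register state trace (swap pattern):
  MOV R1, 54  → R1 = 54
  MOV R3, 32  → R3 = 32
  MOV R2, R1  → R2 = 54  (save R1)
  MOV R1, R3  → R1 = 32  (R1 gets R3's value)
  MOV R3, R2  → R3 = 54  (R3 gets saved value)
Final: R1 = 32

32


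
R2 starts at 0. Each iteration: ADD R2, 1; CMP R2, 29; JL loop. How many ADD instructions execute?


Loop trace (R2 starts at 0, target 29, step 1):
  ADD #1: R2 = 0 + 1 = 1  → 1 < 29, loop
  ADD #2: R2 = 1 + 1 = 2  → 2 < 29, loop
  ADD #3: R2 = 2 + 1 = 3  → 3 < 29, loop
  ADD #4: R2 = 3 + 1 = 4  → 4 < 29, loop
  ADD #5: R2 = 4 + 1 = 5  → 5 < 29, loop
  ADD #6: R2 = 5 + 1 = 6  → 6 < 29, loop
  ADD #7: R2 = 6 + 1 = 7  → 7 < 29, loop
  ADD #8: R2 = 7 + 1 = 8  → 8 < 29, loop
  ADD #9: R2 = 8 + 1 = 9  → 9 < 29, loop
  ADD #10: R2 = 9 + 1 = 10  → 10 < 29, loop
  ADD #11: R2 = 10 + 1 = 11  → 11 < 29, loop
  ADD #12: R2 = 11 + 1 = 12  → 12 < 29, loop
  ADD #13: R2 = 12 + 1 = 13  → 13 < 29, loop
  ADD #14: R2 = 13 + 1 = 14  → 14 < 29, loop
  ADD #15: R2 = 14 + 1 = 15  → 15 < 29, loop
  ADD #16: R2 = 15 + 1 = 16  → 16 < 29, loop
  ADD #17: R2 = 16 + 1 = 17  → 17 < 29, loop
  ADD #18: R2 = 17 + 1 = 18  → 18 < 29, loop
  ADD #19: R2 = 18 + 1 = 19  → 19 < 29, loop
  ADD #20: R2 = 19 + 1 = 20  → 20 < 29, loop
  ADD #21: R2 = 20 + 1 = 21  → 21 < 29, loop
  ADD #22: R2 = 21 + 1 = 22  → 22 < 29, loop
  ADD #23: R2 = 22 + 1 = 23  → 23 < 29, loop
  ADD #24: R2 = 23 + 1 = 24  → 24 < 29, loop
  ADD #25: R2 = 24 + 1 = 25  → 25 < 29, loop
  ADD #26: R2 = 25 + 1 = 26  → 26 < 29, loop
  ADD #27: R2 = 26 + 1 = 27  → 27 < 29, loop
  ADD #28: R2 = 27 + 1 = 28  → 28 < 29, loop
  ADD #29: R2 = 28 + 1 = 29  → 29 >= 29, exit
Total ADD instructions: 29

29


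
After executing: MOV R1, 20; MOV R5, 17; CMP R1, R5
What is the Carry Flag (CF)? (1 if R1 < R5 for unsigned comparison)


Register state trace:
  MOV R1, 20  → R1 = 20
  MOV R5, 17  → R5 = 17
  CMP R1, R5  → unsigned 20 - 17: no borrow
  20 >= 17, so CF = 0
CF = 0

0


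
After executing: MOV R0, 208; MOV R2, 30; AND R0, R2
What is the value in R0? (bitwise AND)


Register state trace:
  MOV R0, 208  → R0 = 208 (0b11010000)
  MOV R2, 30  → R2 = 30 (0b00011110)
  AND R0, R2  → R0 = 208 AND 30 = 16 (0b00010000)
Final: R0 = 16

16


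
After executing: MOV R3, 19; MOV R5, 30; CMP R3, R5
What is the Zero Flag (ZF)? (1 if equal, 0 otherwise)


Register state trace:
  MOV R3, 19  → R3 = 19
  MOV R5, 30  → R5 = 30
  CMP R3, R5  → computes 19 - 30 = -11
  Result is nonzero, so values are not equal
ZF = 0

0


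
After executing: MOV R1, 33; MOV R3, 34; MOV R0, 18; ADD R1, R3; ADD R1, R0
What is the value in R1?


Register state trace:
  MOV R1, 33  → R1 = 33
  MOV R3, 34  → R3 = 34
  MOV R0, 18  → R0 = 18
  ADD R1, R3  → R1 = 33 + 34 = 67
  ADD R1, R0  → R1 = 67 + 18 = 85
Final: R1 = 85

85


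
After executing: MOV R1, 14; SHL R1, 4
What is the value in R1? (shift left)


Register state trace:
  MOV R1, 14  → R1 = 14
  SHL R1, 4  → R1 = 14 << 4 = 14 * 2^4 = 224
Final: R1 = 224

224


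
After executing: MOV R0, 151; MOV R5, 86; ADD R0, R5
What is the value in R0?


Register state trace:
  MOV R0, 151  → R0 = 151
  MOV R5, 86  → R5 = 86
  ADD R0, R5  → R0 = 151 + 86 = 237
Final: R0 = 237

237


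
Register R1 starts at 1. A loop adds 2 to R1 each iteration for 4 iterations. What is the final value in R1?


Starting value: R1 = 1
  Iter 1: R1 = 1 + 2 = 3
  Iter 2: R1 = 3 + 2 = 5
  Iter 3: R1 = 5 + 2 = 7
  Iter 4: R1 = 7 + 2 = 9
Final: R1 = 9

9


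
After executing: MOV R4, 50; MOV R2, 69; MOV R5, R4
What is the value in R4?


Register state trace:
  MOV R4, 50  → R4 = 50
  MOV R2, 69  → R2 = 69
  MOV R5, R4  → R5 = 50
Final: R4 = 50

50


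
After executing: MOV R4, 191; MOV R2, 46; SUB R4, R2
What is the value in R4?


Register state trace:
  MOV R4, 191  → R4 = 191
  MOV R2, 46  → R2 = 46
  SUB R4, R2  → R4 = 191 - 46 = 145
Final: R4 = 145

145


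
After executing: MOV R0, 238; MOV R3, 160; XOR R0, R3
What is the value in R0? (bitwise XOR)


Register state trace:
  MOV R0, 238  → R0 = 238 (0b11101110)
  MOV R3, 160  → R3 = 160 (0b10100000)
  XOR R0, R3  → R0 = 238 XOR 160 = 78 (0b01001110)
Final: R0 = 78

78


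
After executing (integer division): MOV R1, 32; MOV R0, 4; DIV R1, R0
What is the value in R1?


Register state trace:
  MOV R1, 32  → R1 = 32
  MOV R0, 4  → R0 = 4
  DIV R1, R0  → R1 = 32 // 4 = 8
Final: R1 = 8

8


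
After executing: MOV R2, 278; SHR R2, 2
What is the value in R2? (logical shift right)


Register state trace:
  MOV R2, 278  → R2 = 278
  SHR R2, 2  → R2 = 278 >> 2 = 278 // 2^2 = 69
Final: R2 = 69

69


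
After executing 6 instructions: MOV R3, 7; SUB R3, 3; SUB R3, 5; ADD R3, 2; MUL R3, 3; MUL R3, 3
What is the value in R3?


Register state trace:
  MOV R3, 7  → R3 = 7
  SUB R3, 3  → R3 = 7 - 3 = 4
  SUB R3, 5  → R3 = 4 - 5 = -1
  ADD R3, 2  → R3 = -1 + 2 = 1
  MUL R3, 3  → R3 = 1 * 3 = 3
  MUL R3, 3  → R3 = 3 * 3 = 9
Final: R3 = 9

9


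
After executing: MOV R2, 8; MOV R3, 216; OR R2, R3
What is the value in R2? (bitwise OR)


Register state trace:
  MOV R2, 8  → R2 = 8 (0b00001000)
  MOV R3, 216  → R3 = 216 (0b11011000)
  OR R2, R3   → R2 = 8 OR 216 = 216 (0b11011000)
Final: R2 = 216

216


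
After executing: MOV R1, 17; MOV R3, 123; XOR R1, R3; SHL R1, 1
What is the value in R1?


Register state trace:
  MOV R1, 17  → R1 = 17 (0b00010001)
  MOV R3, 123  → R3 = 123 (0b01111011)
  XOR R1, R3  → R1 = 17 XOR 123 = 106 (0b01101010)
  SHL R1, 1  → R1 = 106 << 1 = 212
Final: R1 = 212

212


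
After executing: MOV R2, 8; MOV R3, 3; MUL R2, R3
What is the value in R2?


Register state trace:
  MOV R2, 8  → R2 = 8
  MOV R3, 3  → R3 = 3
  MUL R2, R3  → R2 = 8 * 3 = 24
Final: R2 = 24

24


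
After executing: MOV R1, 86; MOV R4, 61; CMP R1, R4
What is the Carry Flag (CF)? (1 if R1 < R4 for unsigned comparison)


Register state trace:
  MOV R1, 86  → R1 = 86
  MOV R4, 61  → R4 = 61
  CMP R1, R4  → unsigned 86 - 61: no borrow
  86 >= 61, so CF = 0
CF = 0

0


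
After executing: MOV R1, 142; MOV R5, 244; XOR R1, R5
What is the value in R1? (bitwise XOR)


Register state trace:
  MOV R1, 142  → R1 = 142 (0b10001110)
  MOV R5, 244  → R5 = 244 (0b11110100)
  XOR R1, R5  → R1 = 142 XOR 244 = 122 (0b01111010)
Final: R1 = 122

122


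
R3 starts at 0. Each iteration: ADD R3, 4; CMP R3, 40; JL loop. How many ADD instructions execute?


Loop trace (R3 starts at 0, target 40, step 4):
  ADD #1: R3 = 0 + 4 = 4  → 4 < 40, loop
  ADD #2: R3 = 4 + 4 = 8  → 8 < 40, loop
  ADD #3: R3 = 8 + 4 = 12  → 12 < 40, loop
  ADD #4: R3 = 12 + 4 = 16  → 16 < 40, loop
  ADD #5: R3 = 16 + 4 = 20  → 20 < 40, loop
  ADD #6: R3 = 20 + 4 = 24  → 24 < 40, loop
  ADD #7: R3 = 24 + 4 = 28  → 28 < 40, loop
  ADD #8: R3 = 28 + 4 = 32  → 32 < 40, loop
  ADD #9: R3 = 32 + 4 = 36  → 36 < 40, loop
  ADD #10: R3 = 36 + 4 = 40  → 40 >= 40, exit
Total ADD instructions: 10

10


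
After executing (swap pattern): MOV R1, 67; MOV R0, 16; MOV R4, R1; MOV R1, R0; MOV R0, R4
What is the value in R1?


Register state trace (swap pattern):
  MOV R1, 67  → R1 = 67
  MOV R0, 16  → R0 = 16
  MOV R4, R1  → R4 = 67  (save R1)
  MOV R1, R0  → R1 = 16  (R1 gets R0's value)
  MOV R0, R4  → R0 = 67  (R0 gets saved value)
Final: R1 = 16

16


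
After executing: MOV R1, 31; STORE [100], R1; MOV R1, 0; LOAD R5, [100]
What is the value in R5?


Register and memory trace:
  MOV R1, 31  → R1 = 31
  STORE [100], R1  → mem[100] = 31
  MOV R1, 0  → R1 = 0
  LOAD R5, [100]  → R5 = mem[100] = 31
Final: R5 = 31

31


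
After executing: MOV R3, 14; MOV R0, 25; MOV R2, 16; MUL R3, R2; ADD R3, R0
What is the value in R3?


Register state trace:
  MOV R3, 14  → R3 = 14
  MOV R0, 25  → R0 = 25
  MOV R2, 16  → R2 = 16
  MUL R3, R2  → R3 = 14 * 16 = 224
  ADD R3, R0  → R3 = 224 + 25 = 249
Final: R3 = 249

249


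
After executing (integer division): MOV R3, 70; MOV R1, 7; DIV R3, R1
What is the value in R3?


Register state trace:
  MOV R3, 70  → R3 = 70
  MOV R1, 7  → R1 = 7
  DIV R3, R1  → R3 = 70 // 7 = 10
Final: R3 = 10

10


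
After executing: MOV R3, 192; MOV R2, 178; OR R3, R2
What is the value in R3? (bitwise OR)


Register state trace:
  MOV R3, 192  → R3 = 192 (0b11000000)
  MOV R2, 178  → R2 = 178 (0b10110010)
  OR R3, R2   → R3 = 192 OR 178 = 242 (0b11110010)
Final: R3 = 242

242


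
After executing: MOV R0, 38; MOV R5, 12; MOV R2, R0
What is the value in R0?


Register state trace:
  MOV R0, 38  → R0 = 38
  MOV R5, 12  → R5 = 12
  MOV R2, R0  → R2 = 38
Final: R0 = 38

38


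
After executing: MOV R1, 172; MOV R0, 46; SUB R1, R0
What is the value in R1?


Register state trace:
  MOV R1, 172  → R1 = 172
  MOV R0, 46  → R0 = 46
  SUB R1, R0  → R1 = 172 - 46 = 126
Final: R1 = 126

126


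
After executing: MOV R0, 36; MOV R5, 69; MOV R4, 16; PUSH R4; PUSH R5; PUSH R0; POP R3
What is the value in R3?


Stack trace (top is rightmost):
  MOV R0, 36  → R0 = 36
  MOV R5, 69  → R5 = 69
  MOV R4, 16  → R4 = 16
  PUSH R4  → stack: [16]
  PUSH R5  → stack: [16, 69]
  PUSH R0  → stack: [16, 69, 36]
  POP R3  → R3 = 36, stack: [16, 69]
Final: R3 = 36

36


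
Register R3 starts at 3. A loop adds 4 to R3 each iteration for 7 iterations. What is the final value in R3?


Starting value: R3 = 3
  Iter 1: R3 = 3 + 4 = 7
  Iter 2: R3 = 7 + 4 = 11
  Iter 3: R3 = 11 + 4 = 15
  Iter 4: R3 = 15 + 4 = 19
  Iter 5: R3 = 19 + 4 = 23
  Iter 6: R3 = 23 + 4 = 27
  Iter 7: R3 = 27 + 4 = 31
Final: R3 = 31

31


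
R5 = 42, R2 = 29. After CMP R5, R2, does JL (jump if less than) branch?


Trace:
  R5 = 42, R2 = 29
  CMP R5, R2  → compares 42 vs 29
  JL checks: is 42 less than 29?
  42 > 29, so condition is false
Branch taken: No

No


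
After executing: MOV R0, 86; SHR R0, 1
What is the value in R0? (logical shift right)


Register state trace:
  MOV R0, 86  → R0 = 86
  SHR R0, 1  → R0 = 86 >> 1 = 86 // 2^1 = 43
Final: R0 = 43

43


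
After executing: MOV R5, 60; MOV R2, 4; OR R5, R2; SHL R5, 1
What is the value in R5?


Register state trace:
  MOV R5, 60  → R5 = 60 (0b00111100)
  MOV R2, 4  → R2 = 4 (0b00000100)
  OR R5, R2  → R5 = 60 OR 4 = 60 (0b00111100)
  SHL R5, 1  → R5 = 60 << 1 = 120
Final: R5 = 120

120


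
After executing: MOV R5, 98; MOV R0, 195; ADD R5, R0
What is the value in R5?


Register state trace:
  MOV R5, 98  → R5 = 98
  MOV R0, 195  → R0 = 195
  ADD R5, R0  → R5 = 98 + 195 = 293
Final: R5 = 293

293


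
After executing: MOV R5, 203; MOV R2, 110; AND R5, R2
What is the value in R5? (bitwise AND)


Register state trace:
  MOV R5, 203  → R5 = 203 (0b11001011)
  MOV R2, 110  → R2 = 110 (0b01101110)
  AND R5, R2  → R5 = 203 AND 110 = 74 (0b01001010)
Final: R5 = 74

74


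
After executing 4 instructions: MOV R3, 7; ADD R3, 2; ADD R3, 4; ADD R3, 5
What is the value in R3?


Register state trace:
  MOV R3, 7  → R3 = 7
  ADD R3, 2  → R3 = 7 + 2 = 9
  ADD R3, 4  → R3 = 9 + 4 = 13
  ADD R3, 5  → R3 = 13 + 5 = 18
Final: R3 = 18

18


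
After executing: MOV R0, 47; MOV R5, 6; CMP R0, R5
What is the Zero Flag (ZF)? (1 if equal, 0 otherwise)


Register state trace:
  MOV R0, 47  → R0 = 47
  MOV R5, 6  → R5 = 6
  CMP R0, R5  → computes 47 - 6 = 41
  Result is nonzero, so values are not equal
ZF = 0

0


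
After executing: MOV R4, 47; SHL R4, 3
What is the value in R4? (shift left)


Register state trace:
  MOV R4, 47  → R4 = 47
  SHL R4, 3  → R4 = 47 << 3 = 47 * 2^3 = 376
Final: R4 = 376

376


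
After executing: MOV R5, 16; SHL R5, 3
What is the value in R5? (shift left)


Register state trace:
  MOV R5, 16  → R5 = 16
  SHL R5, 3  → R5 = 16 << 3 = 16 * 2^3 = 128
Final: R5 = 128

128


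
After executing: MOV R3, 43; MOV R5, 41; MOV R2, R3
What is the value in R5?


Register state trace:
  MOV R3, 43  → R3 = 43
  MOV R5, 41  → R5 = 41
  MOV R2, R3  → R2 = 43
Final: R5 = 41

41


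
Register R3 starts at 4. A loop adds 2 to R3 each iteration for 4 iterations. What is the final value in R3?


Starting value: R3 = 4
  Iter 1: R3 = 4 + 2 = 6
  Iter 2: R3 = 6 + 2 = 8
  Iter 3: R3 = 8 + 2 = 10
  Iter 4: R3 = 10 + 2 = 12
Final: R3 = 12

12


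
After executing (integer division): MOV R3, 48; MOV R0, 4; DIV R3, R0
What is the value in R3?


Register state trace:
  MOV R3, 48  → R3 = 48
  MOV R0, 4  → R0 = 4
  DIV R3, R0  → R3 = 48 // 4 = 12
Final: R3 = 12

12


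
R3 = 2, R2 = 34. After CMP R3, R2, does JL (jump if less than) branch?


Trace:
  R3 = 2, R2 = 34
  CMP R3, R2  → compares 2 vs 34
  JL checks: is 2 less than 34?
  2 < 34, so condition is true
Branch taken: Yes

Yes


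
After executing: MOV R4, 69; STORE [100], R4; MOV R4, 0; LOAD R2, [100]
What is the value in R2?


Register and memory trace:
  MOV R4, 69  → R4 = 69
  STORE [100], R4  → mem[100] = 69
  MOV R4, 0  → R4 = 0
  LOAD R2, [100]  → R2 = mem[100] = 69
Final: R2 = 69

69


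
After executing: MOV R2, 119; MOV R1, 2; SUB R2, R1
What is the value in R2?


Register state trace:
  MOV R2, 119  → R2 = 119
  MOV R1, 2  → R1 = 2
  SUB R2, R1  → R2 = 119 - 2 = 117
Final: R2 = 117

117


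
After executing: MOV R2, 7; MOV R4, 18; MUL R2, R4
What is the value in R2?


Register state trace:
  MOV R2, 7  → R2 = 7
  MOV R4, 18  → R4 = 18
  MUL R2, R4  → R2 = 7 * 18 = 126
Final: R2 = 126

126


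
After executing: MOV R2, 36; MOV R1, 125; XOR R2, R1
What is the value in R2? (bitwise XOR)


Register state trace:
  MOV R2, 36  → R2 = 36 (0b00100100)
  MOV R1, 125  → R1 = 125 (0b01111101)
  XOR R2, R1  → R2 = 36 XOR 125 = 89 (0b01011001)
Final: R2 = 89

89


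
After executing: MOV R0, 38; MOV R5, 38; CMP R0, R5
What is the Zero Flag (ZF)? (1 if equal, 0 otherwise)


Register state trace:
  MOV R0, 38  → R0 = 38
  MOV R5, 38  → R5 = 38
  CMP R0, R5  → computes 38 - 38 = 0
  Result is zero, so values are equal
ZF = 1

1


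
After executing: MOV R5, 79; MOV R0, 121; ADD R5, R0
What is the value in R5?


Register state trace:
  MOV R5, 79  → R5 = 79
  MOV R0, 121  → R0 = 121
  ADD R5, R0  → R5 = 79 + 121 = 200
Final: R5 = 200

200


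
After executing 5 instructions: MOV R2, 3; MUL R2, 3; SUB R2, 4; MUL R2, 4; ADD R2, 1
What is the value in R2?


Register state trace:
  MOV R2, 3  → R2 = 3
  MUL R2, 3  → R2 = 3 * 3 = 9
  SUB R2, 4  → R2 = 9 - 4 = 5
  MUL R2, 4  → R2 = 5 * 4 = 20
  ADD R2, 1  → R2 = 20 + 1 = 21
Final: R2 = 21

21


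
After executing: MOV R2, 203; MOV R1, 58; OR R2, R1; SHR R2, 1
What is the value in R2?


Register state trace:
  MOV R2, 203  → R2 = 203 (0b11001011)
  MOV R1, 58  → R1 = 58 (0b00111010)
  OR R2, R1  → R2 = 203 OR 58 = 251 (0b11111011)
  SHR R2, 1  → R2 = 251 >> 1 = 125
Final: R2 = 125

125


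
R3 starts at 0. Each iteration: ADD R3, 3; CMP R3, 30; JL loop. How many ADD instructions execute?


Loop trace (R3 starts at 0, target 30, step 3):
  ADD #1: R3 = 0 + 3 = 3  → 3 < 30, loop
  ADD #2: R3 = 3 + 3 = 6  → 6 < 30, loop
  ADD #3: R3 = 6 + 3 = 9  → 9 < 30, loop
  ADD #4: R3 = 9 + 3 = 12  → 12 < 30, loop
  ADD #5: R3 = 12 + 3 = 15  → 15 < 30, loop
  ADD #6: R3 = 15 + 3 = 18  → 18 < 30, loop
  ADD #7: R3 = 18 + 3 = 21  → 21 < 30, loop
  ADD #8: R3 = 21 + 3 = 24  → 24 < 30, loop
  ADD #9: R3 = 24 + 3 = 27  → 27 < 30, loop
  ADD #10: R3 = 27 + 3 = 30  → 30 >= 30, exit
Total ADD instructions: 10

10


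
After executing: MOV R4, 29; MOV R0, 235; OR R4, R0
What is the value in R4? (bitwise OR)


Register state trace:
  MOV R4, 29  → R4 = 29 (0b00011101)
  MOV R0, 235  → R0 = 235 (0b11101011)
  OR R4, R0   → R4 = 29 OR 235 = 255 (0b11111111)
Final: R4 = 255

255


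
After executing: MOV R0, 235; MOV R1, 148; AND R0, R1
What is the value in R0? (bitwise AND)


Register state trace:
  MOV R0, 235  → R0 = 235 (0b11101011)
  MOV R1, 148  → R1 = 148 (0b10010100)
  AND R0, R1  → R0 = 235 AND 148 = 128 (0b10000000)
Final: R0 = 128

128


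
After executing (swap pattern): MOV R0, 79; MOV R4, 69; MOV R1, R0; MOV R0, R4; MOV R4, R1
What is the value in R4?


Register state trace (swap pattern):
  MOV R0, 79  → R0 = 79
  MOV R4, 69  → R4 = 69
  MOV R1, R0  → R1 = 79  (save R0)
  MOV R0, R4  → R0 = 69  (R0 gets R4's value)
  MOV R4, R1  → R4 = 79  (R4 gets saved value)
Final: R4 = 79

79


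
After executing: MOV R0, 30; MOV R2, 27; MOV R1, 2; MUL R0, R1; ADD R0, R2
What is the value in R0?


Register state trace:
  MOV R0, 30  → R0 = 30
  MOV R2, 27  → R2 = 27
  MOV R1, 2  → R1 = 2
  MUL R0, R1  → R0 = 30 * 2 = 60
  ADD R0, R2  → R0 = 60 + 27 = 87
Final: R0 = 87

87


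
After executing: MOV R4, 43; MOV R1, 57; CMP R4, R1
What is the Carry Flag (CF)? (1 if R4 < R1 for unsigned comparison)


Register state trace:
  MOV R4, 43  → R4 = 43
  MOV R1, 57  → R1 = 57
  CMP R4, R1  → unsigned 43 - 57: borrow occurs
  43 < 57, so CF = 1
CF = 1

1


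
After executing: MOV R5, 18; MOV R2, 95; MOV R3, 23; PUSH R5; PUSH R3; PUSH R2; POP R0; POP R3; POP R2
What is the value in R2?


Stack trace (top is rightmost):
  MOV R5, 18  → R5 = 18
  MOV R2, 95  → R2 = 95
  MOV R3, 23  → R3 = 23
  PUSH R5  → stack: [18]
  PUSH R3  → stack: [18, 23]
  PUSH R2  → stack: [18, 23, 95]
  POP R0  → R0 = 95, stack: [18, 23]
  POP R3  → R3 = 23, stack: [18]
  POP R2  → R2 = 18, stack: []
Final: R2 = 18

18
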